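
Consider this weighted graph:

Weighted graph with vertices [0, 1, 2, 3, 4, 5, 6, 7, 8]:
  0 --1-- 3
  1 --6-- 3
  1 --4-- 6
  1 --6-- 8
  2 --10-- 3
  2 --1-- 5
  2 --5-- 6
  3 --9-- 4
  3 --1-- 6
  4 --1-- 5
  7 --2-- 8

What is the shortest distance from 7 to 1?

Using Dijkstra's algorithm from vertex 7:
Shortest path: 7 -> 8 -> 1
Total weight: 2 + 6 = 8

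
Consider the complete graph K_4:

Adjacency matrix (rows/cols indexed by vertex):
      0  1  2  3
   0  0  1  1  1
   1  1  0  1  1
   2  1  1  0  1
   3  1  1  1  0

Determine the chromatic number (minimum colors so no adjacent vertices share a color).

In K_4, every vertex is adjacent to every other vertex.
Each vertex needs a unique color.
Chromatic number = 4.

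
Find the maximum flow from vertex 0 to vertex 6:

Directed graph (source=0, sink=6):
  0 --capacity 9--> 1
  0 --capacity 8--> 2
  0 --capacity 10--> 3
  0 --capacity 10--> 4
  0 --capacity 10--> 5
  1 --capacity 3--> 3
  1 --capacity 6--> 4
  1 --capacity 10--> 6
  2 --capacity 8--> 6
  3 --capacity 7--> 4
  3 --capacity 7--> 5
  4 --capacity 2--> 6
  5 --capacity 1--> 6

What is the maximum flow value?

Computing max flow:
  Flow on (0->1): 9/9
  Flow on (0->2): 8/8
  Flow on (0->3): 1/10
  Flow on (0->4): 2/10
  Flow on (1->6): 9/10
  Flow on (2->6): 8/8
  Flow on (3->5): 1/7
  Flow on (4->6): 2/2
  Flow on (5->6): 1/1
Maximum flow = 20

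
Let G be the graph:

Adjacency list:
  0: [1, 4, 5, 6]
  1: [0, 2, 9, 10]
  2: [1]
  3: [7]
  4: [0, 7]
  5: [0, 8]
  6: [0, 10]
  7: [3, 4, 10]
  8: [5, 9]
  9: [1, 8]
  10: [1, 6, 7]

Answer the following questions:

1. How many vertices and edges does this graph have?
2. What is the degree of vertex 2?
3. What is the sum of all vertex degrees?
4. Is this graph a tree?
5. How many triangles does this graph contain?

Count: 11 vertices, 13 edges.
Vertex 2 has neighbors [1], degree = 1.
Handshaking lemma: 2 * 13 = 26.
A tree on 11 vertices has 10 edges. This graph has 13 edges (3 extra). Not a tree.
Number of triangles = 0.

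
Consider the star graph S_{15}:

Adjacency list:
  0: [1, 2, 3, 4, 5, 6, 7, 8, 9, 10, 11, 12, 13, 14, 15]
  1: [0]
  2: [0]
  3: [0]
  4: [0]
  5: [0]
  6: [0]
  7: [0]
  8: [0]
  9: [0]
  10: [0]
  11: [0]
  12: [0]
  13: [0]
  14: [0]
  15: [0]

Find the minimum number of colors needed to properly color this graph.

S_{15} has one hub adjacent to 15 leaves; leaves are pairwise non-adjacent.
Color the hub 0 and every leaf 1.
Chromatic number = 2.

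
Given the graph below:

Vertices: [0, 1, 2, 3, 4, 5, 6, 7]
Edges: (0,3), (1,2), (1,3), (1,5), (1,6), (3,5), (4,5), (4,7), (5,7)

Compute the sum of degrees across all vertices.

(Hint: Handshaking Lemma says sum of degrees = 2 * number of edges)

Count edges: 9 edges.
By Handshaking Lemma: sum of degrees = 2 * 9 = 18.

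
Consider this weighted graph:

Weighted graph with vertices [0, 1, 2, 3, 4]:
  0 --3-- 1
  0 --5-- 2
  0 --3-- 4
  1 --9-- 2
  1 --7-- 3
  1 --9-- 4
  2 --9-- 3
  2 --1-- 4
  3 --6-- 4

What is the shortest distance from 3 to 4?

Using Dijkstra's algorithm from vertex 3:
Shortest path: 3 -> 4
Total weight: 6 = 6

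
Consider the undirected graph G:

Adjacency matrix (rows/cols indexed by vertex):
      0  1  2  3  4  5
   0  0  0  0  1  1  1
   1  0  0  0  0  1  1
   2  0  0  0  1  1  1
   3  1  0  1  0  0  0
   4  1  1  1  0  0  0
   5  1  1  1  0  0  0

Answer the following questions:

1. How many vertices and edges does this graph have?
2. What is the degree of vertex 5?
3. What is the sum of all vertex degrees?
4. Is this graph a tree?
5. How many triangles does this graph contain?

Count: 6 vertices, 8 edges.
Vertex 5 has neighbors [0, 1, 2], degree = 3.
Handshaking lemma: 2 * 8 = 16.
A tree on 6 vertices has 5 edges. This graph has 8 edges (3 extra). Not a tree.
Number of triangles = 0.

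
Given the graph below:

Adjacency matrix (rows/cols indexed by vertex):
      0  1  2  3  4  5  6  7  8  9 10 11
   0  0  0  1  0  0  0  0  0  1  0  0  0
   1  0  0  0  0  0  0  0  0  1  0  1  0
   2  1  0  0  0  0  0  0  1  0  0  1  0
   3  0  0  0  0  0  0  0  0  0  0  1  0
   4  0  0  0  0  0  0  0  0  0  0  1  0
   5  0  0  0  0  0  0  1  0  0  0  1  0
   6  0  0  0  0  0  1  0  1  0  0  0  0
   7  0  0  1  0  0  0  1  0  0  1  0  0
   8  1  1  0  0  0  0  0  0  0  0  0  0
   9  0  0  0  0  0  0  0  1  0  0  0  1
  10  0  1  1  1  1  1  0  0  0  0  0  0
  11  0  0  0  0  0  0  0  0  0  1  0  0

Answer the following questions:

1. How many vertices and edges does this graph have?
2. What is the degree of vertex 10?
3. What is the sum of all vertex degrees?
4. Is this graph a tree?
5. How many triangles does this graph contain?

Count: 12 vertices, 13 edges.
Vertex 10 has neighbors [1, 2, 3, 4, 5], degree = 5.
Handshaking lemma: 2 * 13 = 26.
A tree on 12 vertices has 11 edges. This graph has 13 edges (2 extra). Not a tree.
Number of triangles = 0.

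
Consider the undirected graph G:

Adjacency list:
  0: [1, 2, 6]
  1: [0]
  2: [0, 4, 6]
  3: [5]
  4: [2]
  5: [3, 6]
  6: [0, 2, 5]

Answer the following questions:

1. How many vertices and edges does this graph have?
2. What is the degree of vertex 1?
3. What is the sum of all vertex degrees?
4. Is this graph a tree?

Count: 7 vertices, 7 edges.
Vertex 1 has neighbors [0], degree = 1.
Handshaking lemma: 2 * 7 = 14.
A tree on 7 vertices has 6 edges. This graph has 7 edges (1 extra). Not a tree.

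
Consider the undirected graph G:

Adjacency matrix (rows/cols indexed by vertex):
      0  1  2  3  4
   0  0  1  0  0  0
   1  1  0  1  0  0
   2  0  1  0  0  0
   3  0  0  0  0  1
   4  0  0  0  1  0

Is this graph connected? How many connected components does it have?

Checking connectivity: the graph has 2 connected component(s).
Components: [[0, 1, 2], [3, 4]]. The graph is NOT connected.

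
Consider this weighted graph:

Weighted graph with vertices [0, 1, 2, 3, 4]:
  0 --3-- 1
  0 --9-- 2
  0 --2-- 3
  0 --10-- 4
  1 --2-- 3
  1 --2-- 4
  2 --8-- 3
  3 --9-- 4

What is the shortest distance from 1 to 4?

Using Dijkstra's algorithm from vertex 1:
Shortest path: 1 -> 4
Total weight: 2 = 2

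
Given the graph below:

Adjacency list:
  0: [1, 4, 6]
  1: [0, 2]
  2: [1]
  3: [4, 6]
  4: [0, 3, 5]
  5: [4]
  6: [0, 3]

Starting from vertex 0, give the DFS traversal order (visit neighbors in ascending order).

DFS from vertex 0 (neighbors processed in ascending order):
Visit order: 0, 1, 2, 4, 3, 6, 5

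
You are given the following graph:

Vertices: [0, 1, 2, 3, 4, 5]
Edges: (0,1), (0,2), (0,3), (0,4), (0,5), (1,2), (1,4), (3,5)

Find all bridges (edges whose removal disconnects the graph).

No bridges found. The graph is 2-edge-connected (no single edge removal disconnects it).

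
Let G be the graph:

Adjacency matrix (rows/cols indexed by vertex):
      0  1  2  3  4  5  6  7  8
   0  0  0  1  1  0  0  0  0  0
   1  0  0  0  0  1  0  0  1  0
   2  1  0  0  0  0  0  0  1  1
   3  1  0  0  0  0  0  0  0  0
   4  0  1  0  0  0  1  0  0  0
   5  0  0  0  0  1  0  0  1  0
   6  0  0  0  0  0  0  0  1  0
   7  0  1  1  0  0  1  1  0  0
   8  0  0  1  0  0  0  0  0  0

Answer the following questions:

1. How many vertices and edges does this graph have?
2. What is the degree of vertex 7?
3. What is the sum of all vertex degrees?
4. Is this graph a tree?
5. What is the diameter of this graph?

Count: 9 vertices, 9 edges.
Vertex 7 has neighbors [1, 2, 5, 6], degree = 4.
Handshaking lemma: 2 * 9 = 18.
A tree on 9 vertices has 8 edges. This graph has 9 edges (1 extra). Not a tree.
Diameter (longest shortest path) = 5.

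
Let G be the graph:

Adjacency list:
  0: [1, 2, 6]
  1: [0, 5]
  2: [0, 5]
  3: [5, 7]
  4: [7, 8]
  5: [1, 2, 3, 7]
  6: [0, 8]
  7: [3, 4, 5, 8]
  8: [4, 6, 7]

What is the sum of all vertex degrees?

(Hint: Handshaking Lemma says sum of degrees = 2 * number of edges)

Count edges: 12 edges.
By Handshaking Lemma: sum of degrees = 2 * 12 = 24.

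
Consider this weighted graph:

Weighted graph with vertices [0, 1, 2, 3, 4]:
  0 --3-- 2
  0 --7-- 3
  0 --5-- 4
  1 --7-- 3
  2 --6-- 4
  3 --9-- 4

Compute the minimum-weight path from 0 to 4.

Using Dijkstra's algorithm from vertex 0:
Shortest path: 0 -> 4
Total weight: 5 = 5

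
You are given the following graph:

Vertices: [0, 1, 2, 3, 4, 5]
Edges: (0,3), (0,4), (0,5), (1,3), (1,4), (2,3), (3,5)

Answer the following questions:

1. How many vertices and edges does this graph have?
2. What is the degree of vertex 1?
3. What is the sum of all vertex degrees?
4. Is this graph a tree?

Count: 6 vertices, 7 edges.
Vertex 1 has neighbors [3, 4], degree = 2.
Handshaking lemma: 2 * 7 = 14.
A tree on 6 vertices has 5 edges. This graph has 7 edges (2 extra). Not a tree.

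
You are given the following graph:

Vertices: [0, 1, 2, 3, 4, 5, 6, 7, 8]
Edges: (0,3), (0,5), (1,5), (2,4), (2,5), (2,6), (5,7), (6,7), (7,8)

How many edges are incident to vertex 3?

Vertex 3 has neighbors [0], so deg(3) = 1.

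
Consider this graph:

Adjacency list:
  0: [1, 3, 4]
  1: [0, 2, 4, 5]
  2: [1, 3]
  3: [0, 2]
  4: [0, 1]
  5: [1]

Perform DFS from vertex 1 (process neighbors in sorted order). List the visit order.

DFS from vertex 1 (neighbors processed in ascending order):
Visit order: 1, 0, 3, 2, 4, 5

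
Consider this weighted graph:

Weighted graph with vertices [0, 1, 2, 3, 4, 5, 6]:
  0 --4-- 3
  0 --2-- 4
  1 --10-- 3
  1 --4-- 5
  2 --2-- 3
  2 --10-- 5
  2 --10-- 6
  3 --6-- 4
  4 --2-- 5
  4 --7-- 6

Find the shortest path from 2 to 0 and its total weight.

Using Dijkstra's algorithm from vertex 2:
Shortest path: 2 -> 3 -> 0
Total weight: 2 + 4 = 6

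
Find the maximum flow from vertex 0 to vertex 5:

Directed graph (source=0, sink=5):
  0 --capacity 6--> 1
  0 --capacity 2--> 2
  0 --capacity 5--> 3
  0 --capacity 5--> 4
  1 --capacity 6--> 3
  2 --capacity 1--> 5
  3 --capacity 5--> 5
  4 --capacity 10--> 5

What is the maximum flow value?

Computing max flow:
  Flow on (0->1): 5/6
  Flow on (0->2): 1/2
  Flow on (0->4): 5/5
  Flow on (1->3): 5/6
  Flow on (2->5): 1/1
  Flow on (3->5): 5/5
  Flow on (4->5): 5/10
Maximum flow = 11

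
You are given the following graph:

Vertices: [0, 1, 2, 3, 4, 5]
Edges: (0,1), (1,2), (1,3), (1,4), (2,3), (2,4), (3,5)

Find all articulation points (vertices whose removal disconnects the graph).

An articulation point is a vertex whose removal disconnects the graph.
Articulation points: [1, 3]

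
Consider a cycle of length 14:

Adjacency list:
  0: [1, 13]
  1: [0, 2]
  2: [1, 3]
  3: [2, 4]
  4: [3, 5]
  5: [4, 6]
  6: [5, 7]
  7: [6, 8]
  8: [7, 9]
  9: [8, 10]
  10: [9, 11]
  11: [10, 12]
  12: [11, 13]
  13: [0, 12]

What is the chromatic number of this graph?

This is an even cycle (C_14). Even cycles are bipartite.
Chromatic number = 2.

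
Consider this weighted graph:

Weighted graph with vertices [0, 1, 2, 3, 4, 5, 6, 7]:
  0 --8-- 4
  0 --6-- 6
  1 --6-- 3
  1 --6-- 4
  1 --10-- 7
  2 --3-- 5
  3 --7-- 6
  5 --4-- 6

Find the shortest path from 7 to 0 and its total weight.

Using Dijkstra's algorithm from vertex 7:
Shortest path: 7 -> 1 -> 4 -> 0
Total weight: 10 + 6 + 8 = 24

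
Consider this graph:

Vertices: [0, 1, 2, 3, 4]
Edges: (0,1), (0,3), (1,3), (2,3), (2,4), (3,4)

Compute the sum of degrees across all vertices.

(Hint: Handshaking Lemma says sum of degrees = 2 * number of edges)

Count edges: 6 edges.
By Handshaking Lemma: sum of degrees = 2 * 6 = 12.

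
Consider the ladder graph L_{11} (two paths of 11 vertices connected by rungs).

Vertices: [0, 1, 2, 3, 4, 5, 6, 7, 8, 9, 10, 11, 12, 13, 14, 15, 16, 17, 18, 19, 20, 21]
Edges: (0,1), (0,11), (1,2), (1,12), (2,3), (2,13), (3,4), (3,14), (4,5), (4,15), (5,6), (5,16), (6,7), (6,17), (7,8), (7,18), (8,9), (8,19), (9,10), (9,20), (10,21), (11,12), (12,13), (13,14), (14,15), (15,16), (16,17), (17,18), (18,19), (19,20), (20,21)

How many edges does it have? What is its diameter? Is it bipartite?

Ladder graph L_{11}: 11 rungs + 2 * (11-1) path edges = 11 + 20 = 31 edges.
Diameter = 11.
Ladder graphs are bipartite (alternating coloring along each path).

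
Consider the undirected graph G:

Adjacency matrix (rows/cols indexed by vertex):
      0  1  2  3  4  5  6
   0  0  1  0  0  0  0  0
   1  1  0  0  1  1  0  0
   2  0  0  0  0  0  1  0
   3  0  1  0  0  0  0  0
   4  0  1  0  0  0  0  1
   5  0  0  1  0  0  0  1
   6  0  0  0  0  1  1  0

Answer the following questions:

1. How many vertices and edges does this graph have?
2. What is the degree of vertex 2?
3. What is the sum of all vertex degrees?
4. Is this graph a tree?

Count: 7 vertices, 6 edges.
Vertex 2 has neighbors [5], degree = 1.
Handshaking lemma: 2 * 6 = 12.
A graph is a tree iff it is connected and has exactly n-1 edges. This graph is connected (all 7 vertices in one component) and has 7-1 = 6 edges. It is a tree.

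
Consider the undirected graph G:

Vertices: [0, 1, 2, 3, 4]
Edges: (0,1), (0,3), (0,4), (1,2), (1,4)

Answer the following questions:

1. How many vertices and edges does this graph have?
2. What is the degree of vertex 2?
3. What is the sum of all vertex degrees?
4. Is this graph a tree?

Count: 5 vertices, 5 edges.
Vertex 2 has neighbors [1], degree = 1.
Handshaking lemma: 2 * 5 = 10.
A tree on 5 vertices has 4 edges. This graph has 5 edges (1 extra). Not a tree.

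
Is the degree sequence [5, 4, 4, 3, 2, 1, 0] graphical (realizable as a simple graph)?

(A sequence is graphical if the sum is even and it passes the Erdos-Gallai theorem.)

Sum of degrees = 19. Sum is odd, so the sequence is NOT graphical.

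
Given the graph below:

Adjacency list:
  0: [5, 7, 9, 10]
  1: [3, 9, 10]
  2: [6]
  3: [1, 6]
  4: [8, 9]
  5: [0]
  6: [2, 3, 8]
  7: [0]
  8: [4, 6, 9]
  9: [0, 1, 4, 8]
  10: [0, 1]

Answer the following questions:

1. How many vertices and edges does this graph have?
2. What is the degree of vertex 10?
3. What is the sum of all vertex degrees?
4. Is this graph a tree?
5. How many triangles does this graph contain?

Count: 11 vertices, 13 edges.
Vertex 10 has neighbors [0, 1], degree = 2.
Handshaking lemma: 2 * 13 = 26.
A tree on 11 vertices has 10 edges. This graph has 13 edges (3 extra). Not a tree.
Number of triangles = 1.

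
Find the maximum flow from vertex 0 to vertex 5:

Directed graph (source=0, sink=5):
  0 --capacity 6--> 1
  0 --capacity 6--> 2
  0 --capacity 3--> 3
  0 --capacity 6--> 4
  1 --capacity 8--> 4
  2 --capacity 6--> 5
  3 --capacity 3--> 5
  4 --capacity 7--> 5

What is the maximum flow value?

Computing max flow:
  Flow on (0->1): 6/6
  Flow on (0->2): 6/6
  Flow on (0->3): 3/3
  Flow on (0->4): 1/6
  Flow on (1->4): 6/8
  Flow on (2->5): 6/6
  Flow on (3->5): 3/3
  Flow on (4->5): 7/7
Maximum flow = 16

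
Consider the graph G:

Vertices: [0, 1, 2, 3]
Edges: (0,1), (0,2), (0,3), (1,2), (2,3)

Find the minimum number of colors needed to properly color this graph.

The graph has a maximum clique of size 3 (lower bound on chromatic number).
A valid 3-coloring: {0: 0, 1: 2, 2: 1, 3: 2}.
Chromatic number = 3.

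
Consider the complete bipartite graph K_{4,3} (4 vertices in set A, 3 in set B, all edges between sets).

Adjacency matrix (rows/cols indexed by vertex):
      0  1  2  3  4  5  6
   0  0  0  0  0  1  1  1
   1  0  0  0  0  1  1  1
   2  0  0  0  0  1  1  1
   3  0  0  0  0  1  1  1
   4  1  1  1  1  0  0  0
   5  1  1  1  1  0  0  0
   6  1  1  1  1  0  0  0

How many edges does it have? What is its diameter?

K_{4,3} has 4 * 3 = 12 edges.
Any vertex reaches any opposite-side vertex in 1 step; same-side vertices reach in 2 steps via any opposite-side vertex.
Diameter = 2.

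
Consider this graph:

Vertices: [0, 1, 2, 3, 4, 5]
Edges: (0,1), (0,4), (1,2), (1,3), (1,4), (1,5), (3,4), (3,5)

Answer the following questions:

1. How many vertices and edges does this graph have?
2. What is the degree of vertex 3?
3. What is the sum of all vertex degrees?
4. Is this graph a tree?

Count: 6 vertices, 8 edges.
Vertex 3 has neighbors [1, 4, 5], degree = 3.
Handshaking lemma: 2 * 8 = 16.
A tree on 6 vertices has 5 edges. This graph has 8 edges (3 extra). Not a tree.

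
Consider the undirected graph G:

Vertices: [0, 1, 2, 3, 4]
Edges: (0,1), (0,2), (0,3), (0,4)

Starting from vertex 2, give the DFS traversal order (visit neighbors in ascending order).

DFS from vertex 2 (neighbors processed in ascending order):
Visit order: 2, 0, 1, 3, 4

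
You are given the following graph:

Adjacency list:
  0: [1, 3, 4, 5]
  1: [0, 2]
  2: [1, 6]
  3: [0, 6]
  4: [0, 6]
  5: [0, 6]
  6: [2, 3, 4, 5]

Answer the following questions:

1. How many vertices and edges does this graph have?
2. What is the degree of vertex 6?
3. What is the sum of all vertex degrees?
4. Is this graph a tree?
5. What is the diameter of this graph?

Count: 7 vertices, 9 edges.
Vertex 6 has neighbors [2, 3, 4, 5], degree = 4.
Handshaking lemma: 2 * 9 = 18.
A tree on 7 vertices has 6 edges. This graph has 9 edges (3 extra). Not a tree.
Diameter (longest shortest path) = 2.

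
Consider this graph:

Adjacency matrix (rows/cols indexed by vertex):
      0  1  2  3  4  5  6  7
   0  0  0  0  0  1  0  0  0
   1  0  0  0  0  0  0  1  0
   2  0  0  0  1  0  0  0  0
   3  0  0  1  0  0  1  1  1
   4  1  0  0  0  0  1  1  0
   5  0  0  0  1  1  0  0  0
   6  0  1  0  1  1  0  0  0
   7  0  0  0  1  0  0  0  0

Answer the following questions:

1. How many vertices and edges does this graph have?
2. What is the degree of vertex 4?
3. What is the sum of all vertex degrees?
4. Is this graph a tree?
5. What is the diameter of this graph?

Count: 8 vertices, 8 edges.
Vertex 4 has neighbors [0, 5, 6], degree = 3.
Handshaking lemma: 2 * 8 = 16.
A tree on 8 vertices has 7 edges. This graph has 8 edges (1 extra). Not a tree.
Diameter (longest shortest path) = 4.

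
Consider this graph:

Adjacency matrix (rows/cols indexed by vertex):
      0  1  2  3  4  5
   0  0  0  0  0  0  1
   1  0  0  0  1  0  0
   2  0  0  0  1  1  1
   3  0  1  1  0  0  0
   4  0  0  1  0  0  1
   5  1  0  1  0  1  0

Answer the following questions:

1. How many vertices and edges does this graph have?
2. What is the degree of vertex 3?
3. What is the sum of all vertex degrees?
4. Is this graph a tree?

Count: 6 vertices, 6 edges.
Vertex 3 has neighbors [1, 2], degree = 2.
Handshaking lemma: 2 * 6 = 12.
A tree on 6 vertices has 5 edges. This graph has 6 edges (1 extra). Not a tree.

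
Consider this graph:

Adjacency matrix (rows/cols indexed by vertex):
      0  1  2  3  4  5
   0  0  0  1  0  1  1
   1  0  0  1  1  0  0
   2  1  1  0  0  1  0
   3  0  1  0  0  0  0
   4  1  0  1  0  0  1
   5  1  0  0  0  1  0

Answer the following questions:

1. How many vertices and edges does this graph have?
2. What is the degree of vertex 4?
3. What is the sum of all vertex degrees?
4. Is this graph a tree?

Count: 6 vertices, 7 edges.
Vertex 4 has neighbors [0, 2, 5], degree = 3.
Handshaking lemma: 2 * 7 = 14.
A tree on 6 vertices has 5 edges. This graph has 7 edges (2 extra). Not a tree.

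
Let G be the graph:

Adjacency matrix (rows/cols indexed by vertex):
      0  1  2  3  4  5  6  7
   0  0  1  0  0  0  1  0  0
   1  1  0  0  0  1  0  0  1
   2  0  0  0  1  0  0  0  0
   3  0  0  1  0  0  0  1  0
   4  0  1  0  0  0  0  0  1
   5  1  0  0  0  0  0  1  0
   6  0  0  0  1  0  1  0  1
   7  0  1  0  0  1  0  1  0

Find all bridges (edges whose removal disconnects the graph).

A bridge is an edge whose removal increases the number of connected components.
Bridges found: (2,3), (3,6)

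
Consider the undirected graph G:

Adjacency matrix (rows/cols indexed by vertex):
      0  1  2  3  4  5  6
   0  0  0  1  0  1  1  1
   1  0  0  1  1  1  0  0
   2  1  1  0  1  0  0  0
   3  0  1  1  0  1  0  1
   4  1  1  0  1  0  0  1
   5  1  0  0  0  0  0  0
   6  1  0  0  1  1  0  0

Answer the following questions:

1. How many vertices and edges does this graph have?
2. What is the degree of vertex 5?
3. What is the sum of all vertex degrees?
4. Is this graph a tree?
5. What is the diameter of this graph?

Count: 7 vertices, 11 edges.
Vertex 5 has neighbors [0], degree = 1.
Handshaking lemma: 2 * 11 = 22.
A tree on 7 vertices has 6 edges. This graph has 11 edges (5 extra). Not a tree.
Diameter (longest shortest path) = 3.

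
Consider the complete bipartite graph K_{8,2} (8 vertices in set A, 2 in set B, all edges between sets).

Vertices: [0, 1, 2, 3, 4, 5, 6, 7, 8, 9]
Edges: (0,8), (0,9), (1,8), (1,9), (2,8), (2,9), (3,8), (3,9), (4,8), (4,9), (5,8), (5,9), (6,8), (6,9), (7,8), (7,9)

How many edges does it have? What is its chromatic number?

K_{8,2} has 8 * 2 = 16 edges.
Bipartite graphs have chromatic number 2 (color each partition differently).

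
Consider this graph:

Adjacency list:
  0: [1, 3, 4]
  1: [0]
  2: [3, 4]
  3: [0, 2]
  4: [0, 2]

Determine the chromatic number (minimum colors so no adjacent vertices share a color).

The graph has a maximum clique of size 2 (lower bound on chromatic number).
A valid 2-coloring: {0: 0, 1: 1, 2: 0, 3: 1, 4: 1}.
Chromatic number = 2.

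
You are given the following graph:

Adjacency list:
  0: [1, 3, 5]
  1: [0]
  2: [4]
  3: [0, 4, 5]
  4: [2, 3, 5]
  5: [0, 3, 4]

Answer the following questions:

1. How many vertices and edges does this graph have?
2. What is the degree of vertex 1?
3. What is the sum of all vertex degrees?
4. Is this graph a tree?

Count: 6 vertices, 7 edges.
Vertex 1 has neighbors [0], degree = 1.
Handshaking lemma: 2 * 7 = 14.
A tree on 6 vertices has 5 edges. This graph has 7 edges (2 extra). Not a tree.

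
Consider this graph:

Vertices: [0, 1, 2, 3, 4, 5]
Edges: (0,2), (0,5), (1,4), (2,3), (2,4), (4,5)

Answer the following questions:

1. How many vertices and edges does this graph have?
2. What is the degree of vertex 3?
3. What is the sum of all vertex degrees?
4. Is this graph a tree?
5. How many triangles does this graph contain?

Count: 6 vertices, 6 edges.
Vertex 3 has neighbors [2], degree = 1.
Handshaking lemma: 2 * 6 = 12.
A tree on 6 vertices has 5 edges. This graph has 6 edges (1 extra). Not a tree.
Number of triangles = 0.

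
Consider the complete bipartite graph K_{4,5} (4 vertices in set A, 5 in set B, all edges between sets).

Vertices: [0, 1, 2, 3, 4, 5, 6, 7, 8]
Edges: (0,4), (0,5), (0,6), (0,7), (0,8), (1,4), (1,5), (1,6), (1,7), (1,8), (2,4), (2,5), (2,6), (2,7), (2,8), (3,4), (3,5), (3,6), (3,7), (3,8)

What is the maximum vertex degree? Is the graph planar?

Set-A vertices have degree 5; set-B vertices have degree 4. Maximum degree = max(4,5) = 5.
K_{4,5} contains K_{3,3} as a subgraph (since both sides have >= 3 vertices); by Kuratowski's theorem it is not planar.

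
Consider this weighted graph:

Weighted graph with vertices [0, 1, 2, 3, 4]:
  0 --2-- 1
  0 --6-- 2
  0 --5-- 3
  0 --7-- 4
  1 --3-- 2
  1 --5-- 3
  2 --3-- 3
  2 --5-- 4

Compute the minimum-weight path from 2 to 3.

Using Dijkstra's algorithm from vertex 2:
Shortest path: 2 -> 3
Total weight: 3 = 3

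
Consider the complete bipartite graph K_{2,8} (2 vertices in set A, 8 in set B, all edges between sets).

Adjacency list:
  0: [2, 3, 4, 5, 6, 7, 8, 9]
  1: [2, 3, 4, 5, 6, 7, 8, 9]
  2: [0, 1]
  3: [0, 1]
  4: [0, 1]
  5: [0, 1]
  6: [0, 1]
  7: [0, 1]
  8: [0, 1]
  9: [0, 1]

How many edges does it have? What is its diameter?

K_{2,8} has 2 * 8 = 16 edges.
Any vertex reaches any opposite-side vertex in 1 step; same-side vertices reach in 2 steps via any opposite-side vertex.
Diameter = 2.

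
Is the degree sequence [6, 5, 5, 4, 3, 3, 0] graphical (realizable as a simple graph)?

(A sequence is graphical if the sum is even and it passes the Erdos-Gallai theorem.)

Sum of degrees = 26. Sum is even but fails Erdos-Gallai. The sequence is NOT graphical.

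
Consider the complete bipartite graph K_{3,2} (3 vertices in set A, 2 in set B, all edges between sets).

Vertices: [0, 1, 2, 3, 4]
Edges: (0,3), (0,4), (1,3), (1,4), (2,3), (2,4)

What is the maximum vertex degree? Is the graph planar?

Set-A vertices have degree 2; set-B vertices have degree 3. Maximum degree = max(3,2) = 3.
min(3,2) <= 2, so K_{3,2} avoids a K_{3,3} subdivision and is planar.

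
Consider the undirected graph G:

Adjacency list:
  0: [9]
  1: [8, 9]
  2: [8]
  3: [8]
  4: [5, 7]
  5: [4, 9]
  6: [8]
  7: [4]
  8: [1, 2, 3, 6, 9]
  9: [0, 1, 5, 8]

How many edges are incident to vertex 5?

Vertex 5 has neighbors [4, 9], so deg(5) = 2.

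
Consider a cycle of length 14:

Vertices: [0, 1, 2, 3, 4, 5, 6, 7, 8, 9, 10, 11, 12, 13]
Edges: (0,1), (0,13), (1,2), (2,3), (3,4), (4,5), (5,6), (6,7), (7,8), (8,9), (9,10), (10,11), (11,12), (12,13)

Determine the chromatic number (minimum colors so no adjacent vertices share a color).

This is an even cycle (C_14). Even cycles are bipartite.
Chromatic number = 2.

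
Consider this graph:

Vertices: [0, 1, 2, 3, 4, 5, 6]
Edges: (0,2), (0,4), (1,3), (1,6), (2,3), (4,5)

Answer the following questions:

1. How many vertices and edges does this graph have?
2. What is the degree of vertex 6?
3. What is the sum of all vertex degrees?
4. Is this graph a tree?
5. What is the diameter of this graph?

Count: 7 vertices, 6 edges.
Vertex 6 has neighbors [1], degree = 1.
Handshaking lemma: 2 * 6 = 12.
A graph is a tree iff it is connected and has exactly n-1 edges. This graph is connected (all 7 vertices in one component) and has 7-1 = 6 edges. It is a tree.
Diameter (longest shortest path) = 6.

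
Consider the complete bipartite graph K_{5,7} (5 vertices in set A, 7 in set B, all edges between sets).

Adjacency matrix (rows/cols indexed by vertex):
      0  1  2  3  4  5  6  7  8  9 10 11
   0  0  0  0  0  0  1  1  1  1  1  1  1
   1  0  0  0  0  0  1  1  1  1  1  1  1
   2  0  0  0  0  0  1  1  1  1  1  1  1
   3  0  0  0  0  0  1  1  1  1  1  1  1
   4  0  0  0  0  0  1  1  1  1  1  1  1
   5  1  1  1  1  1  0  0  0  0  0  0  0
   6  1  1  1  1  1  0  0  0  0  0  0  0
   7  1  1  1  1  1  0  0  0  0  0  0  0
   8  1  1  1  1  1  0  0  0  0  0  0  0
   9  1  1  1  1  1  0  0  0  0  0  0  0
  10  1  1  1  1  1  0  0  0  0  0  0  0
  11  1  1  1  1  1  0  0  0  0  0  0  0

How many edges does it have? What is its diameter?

K_{5,7} has 5 * 7 = 35 edges.
Any vertex reaches any opposite-side vertex in 1 step; same-side vertices reach in 2 steps via any opposite-side vertex.
Diameter = 2.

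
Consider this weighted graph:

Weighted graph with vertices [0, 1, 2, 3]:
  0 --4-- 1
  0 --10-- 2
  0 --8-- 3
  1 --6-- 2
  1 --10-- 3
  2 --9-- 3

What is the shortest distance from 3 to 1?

Using Dijkstra's algorithm from vertex 3:
Shortest path: 3 -> 1
Total weight: 10 = 10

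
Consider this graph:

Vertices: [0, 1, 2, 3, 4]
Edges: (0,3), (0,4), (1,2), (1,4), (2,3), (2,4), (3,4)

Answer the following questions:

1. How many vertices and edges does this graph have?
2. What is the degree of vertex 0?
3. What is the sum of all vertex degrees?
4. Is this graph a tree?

Count: 5 vertices, 7 edges.
Vertex 0 has neighbors [3, 4], degree = 2.
Handshaking lemma: 2 * 7 = 14.
A tree on 5 vertices has 4 edges. This graph has 7 edges (3 extra). Not a tree.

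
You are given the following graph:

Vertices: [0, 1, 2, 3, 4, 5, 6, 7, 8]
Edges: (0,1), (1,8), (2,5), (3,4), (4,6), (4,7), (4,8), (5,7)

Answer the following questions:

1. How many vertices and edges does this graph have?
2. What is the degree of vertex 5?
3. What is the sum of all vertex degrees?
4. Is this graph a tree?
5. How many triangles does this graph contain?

Count: 9 vertices, 8 edges.
Vertex 5 has neighbors [2, 7], degree = 2.
Handshaking lemma: 2 * 8 = 16.
A graph is a tree iff it is connected and has exactly n-1 edges. This graph is connected (all 9 vertices in one component) and has 9-1 = 8 edges. It is a tree.
Number of triangles = 0.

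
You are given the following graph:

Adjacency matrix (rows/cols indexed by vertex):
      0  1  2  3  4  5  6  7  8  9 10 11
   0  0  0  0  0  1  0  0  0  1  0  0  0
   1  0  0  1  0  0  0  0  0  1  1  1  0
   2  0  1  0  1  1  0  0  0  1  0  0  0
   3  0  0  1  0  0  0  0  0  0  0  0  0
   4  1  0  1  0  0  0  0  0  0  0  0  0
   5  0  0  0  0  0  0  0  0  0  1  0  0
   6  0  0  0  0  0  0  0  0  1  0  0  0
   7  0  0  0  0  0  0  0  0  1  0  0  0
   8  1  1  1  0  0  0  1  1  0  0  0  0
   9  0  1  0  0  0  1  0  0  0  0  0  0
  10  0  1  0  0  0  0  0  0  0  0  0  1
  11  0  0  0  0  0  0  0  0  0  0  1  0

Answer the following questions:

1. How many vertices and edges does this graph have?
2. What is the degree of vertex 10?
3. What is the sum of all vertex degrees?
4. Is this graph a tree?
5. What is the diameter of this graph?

Count: 12 vertices, 13 edges.
Vertex 10 has neighbors [1, 11], degree = 2.
Handshaking lemma: 2 * 13 = 26.
A tree on 12 vertices has 11 edges. This graph has 13 edges (2 extra). Not a tree.
Diameter (longest shortest path) = 4.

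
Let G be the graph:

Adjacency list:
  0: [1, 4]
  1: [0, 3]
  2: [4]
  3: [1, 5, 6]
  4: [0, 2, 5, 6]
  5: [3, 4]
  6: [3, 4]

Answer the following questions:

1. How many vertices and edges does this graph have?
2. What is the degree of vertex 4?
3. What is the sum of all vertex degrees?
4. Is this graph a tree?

Count: 7 vertices, 8 edges.
Vertex 4 has neighbors [0, 2, 5, 6], degree = 4.
Handshaking lemma: 2 * 8 = 16.
A tree on 7 vertices has 6 edges. This graph has 8 edges (2 extra). Not a tree.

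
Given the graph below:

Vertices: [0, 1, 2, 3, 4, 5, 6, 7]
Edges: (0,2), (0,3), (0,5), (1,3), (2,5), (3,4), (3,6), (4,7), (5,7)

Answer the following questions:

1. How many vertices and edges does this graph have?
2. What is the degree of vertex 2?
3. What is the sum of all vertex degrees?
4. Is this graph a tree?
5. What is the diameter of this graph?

Count: 8 vertices, 9 edges.
Vertex 2 has neighbors [0, 5], degree = 2.
Handshaking lemma: 2 * 9 = 18.
A tree on 8 vertices has 7 edges. This graph has 9 edges (2 extra). Not a tree.
Diameter (longest shortest path) = 3.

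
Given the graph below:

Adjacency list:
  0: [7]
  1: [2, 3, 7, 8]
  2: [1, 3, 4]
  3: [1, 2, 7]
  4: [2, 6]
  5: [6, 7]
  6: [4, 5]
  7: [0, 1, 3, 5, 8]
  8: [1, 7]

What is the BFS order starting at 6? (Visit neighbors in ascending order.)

BFS from vertex 6 (neighbors processed in ascending order):
Visit order: 6, 4, 5, 2, 7, 1, 3, 0, 8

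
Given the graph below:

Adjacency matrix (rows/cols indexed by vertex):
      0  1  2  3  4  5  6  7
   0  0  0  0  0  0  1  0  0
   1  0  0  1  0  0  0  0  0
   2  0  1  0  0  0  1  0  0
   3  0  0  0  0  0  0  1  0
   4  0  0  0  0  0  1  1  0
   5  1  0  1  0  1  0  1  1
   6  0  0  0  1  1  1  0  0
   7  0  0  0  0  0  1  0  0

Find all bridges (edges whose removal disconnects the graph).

A bridge is an edge whose removal increases the number of connected components.
Bridges found: (0,5), (1,2), (2,5), (3,6), (5,7)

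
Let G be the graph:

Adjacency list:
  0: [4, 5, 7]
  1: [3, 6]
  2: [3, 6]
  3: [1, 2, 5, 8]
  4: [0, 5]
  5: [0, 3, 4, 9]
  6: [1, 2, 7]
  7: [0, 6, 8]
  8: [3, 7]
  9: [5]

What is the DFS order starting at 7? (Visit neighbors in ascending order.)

DFS from vertex 7 (neighbors processed in ascending order):
Visit order: 7, 0, 4, 5, 3, 1, 6, 2, 8, 9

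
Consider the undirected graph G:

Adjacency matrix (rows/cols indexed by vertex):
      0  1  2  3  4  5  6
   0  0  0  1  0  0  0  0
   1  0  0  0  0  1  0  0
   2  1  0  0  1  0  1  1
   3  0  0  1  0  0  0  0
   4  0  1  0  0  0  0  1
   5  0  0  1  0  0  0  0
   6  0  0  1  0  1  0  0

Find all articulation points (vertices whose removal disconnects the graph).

An articulation point is a vertex whose removal disconnects the graph.
Articulation points: [2, 4, 6]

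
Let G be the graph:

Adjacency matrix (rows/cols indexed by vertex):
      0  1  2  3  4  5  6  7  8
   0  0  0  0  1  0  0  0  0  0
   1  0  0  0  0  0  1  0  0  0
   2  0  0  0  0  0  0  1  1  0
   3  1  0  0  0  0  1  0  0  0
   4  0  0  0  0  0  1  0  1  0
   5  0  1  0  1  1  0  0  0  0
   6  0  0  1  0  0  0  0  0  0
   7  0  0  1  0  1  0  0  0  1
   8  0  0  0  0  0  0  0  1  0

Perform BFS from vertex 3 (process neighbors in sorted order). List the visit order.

BFS from vertex 3 (neighbors processed in ascending order):
Visit order: 3, 0, 5, 1, 4, 7, 2, 8, 6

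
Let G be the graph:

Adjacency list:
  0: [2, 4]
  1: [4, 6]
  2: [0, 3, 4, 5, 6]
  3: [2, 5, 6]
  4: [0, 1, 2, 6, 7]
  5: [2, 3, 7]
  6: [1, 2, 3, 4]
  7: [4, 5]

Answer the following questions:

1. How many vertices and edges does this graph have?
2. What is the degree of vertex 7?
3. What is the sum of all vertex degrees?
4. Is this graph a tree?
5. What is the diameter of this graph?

Count: 8 vertices, 13 edges.
Vertex 7 has neighbors [4, 5], degree = 2.
Handshaking lemma: 2 * 13 = 26.
A tree on 8 vertices has 7 edges. This graph has 13 edges (6 extra). Not a tree.
Diameter (longest shortest path) = 3.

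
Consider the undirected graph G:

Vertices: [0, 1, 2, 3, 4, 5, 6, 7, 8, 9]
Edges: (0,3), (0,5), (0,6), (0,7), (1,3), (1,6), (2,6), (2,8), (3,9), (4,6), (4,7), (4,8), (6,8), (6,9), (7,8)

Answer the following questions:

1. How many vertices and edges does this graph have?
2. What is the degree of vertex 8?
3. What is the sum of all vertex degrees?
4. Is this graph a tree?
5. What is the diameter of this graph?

Count: 10 vertices, 15 edges.
Vertex 8 has neighbors [2, 4, 6, 7], degree = 4.
Handshaking lemma: 2 * 15 = 30.
A tree on 10 vertices has 9 edges. This graph has 15 edges (6 extra). Not a tree.
Diameter (longest shortest path) = 3.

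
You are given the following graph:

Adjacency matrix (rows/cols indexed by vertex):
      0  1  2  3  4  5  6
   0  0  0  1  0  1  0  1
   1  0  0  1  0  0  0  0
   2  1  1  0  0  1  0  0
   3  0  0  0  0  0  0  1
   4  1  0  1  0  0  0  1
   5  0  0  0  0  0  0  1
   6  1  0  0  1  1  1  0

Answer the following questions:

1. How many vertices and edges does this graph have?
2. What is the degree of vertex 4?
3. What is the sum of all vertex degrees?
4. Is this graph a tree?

Count: 7 vertices, 8 edges.
Vertex 4 has neighbors [0, 2, 6], degree = 3.
Handshaking lemma: 2 * 8 = 16.
A tree on 7 vertices has 6 edges. This graph has 8 edges (2 extra). Not a tree.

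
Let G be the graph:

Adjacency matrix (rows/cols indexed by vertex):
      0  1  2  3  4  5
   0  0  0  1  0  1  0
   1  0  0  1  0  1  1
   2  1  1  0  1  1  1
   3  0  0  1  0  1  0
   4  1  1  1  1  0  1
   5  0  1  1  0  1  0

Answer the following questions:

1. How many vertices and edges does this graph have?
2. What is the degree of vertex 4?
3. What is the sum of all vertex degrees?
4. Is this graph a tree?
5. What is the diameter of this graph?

Count: 6 vertices, 10 edges.
Vertex 4 has neighbors [0, 1, 2, 3, 5], degree = 5.
Handshaking lemma: 2 * 10 = 20.
A tree on 6 vertices has 5 edges. This graph has 10 edges (5 extra). Not a tree.
Diameter (longest shortest path) = 2.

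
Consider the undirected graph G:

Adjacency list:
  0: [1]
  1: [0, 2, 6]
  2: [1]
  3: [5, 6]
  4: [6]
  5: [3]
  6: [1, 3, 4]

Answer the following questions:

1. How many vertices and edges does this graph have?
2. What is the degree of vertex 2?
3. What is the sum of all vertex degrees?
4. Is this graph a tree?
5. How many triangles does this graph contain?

Count: 7 vertices, 6 edges.
Vertex 2 has neighbors [1], degree = 1.
Handshaking lemma: 2 * 6 = 12.
A graph is a tree iff it is connected and has exactly n-1 edges. This graph is connected (all 7 vertices in one component) and has 7-1 = 6 edges. It is a tree.
Number of triangles = 0.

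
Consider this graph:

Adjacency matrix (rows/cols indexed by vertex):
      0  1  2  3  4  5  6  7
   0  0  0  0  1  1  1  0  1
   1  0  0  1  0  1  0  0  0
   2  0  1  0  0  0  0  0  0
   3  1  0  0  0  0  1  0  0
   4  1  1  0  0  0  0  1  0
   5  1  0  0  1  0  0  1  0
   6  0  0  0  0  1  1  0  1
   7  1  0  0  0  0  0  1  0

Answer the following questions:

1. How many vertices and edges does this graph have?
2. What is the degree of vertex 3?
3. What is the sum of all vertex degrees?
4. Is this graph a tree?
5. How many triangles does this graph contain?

Count: 8 vertices, 10 edges.
Vertex 3 has neighbors [0, 5], degree = 2.
Handshaking lemma: 2 * 10 = 20.
A tree on 8 vertices has 7 edges. This graph has 10 edges (3 extra). Not a tree.
Number of triangles = 1.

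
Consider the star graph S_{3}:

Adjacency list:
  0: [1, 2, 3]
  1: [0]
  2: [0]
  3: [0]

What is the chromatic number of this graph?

S_{3} has one hub adjacent to 3 leaves; leaves are pairwise non-adjacent.
Color the hub 0 and every leaf 1.
Chromatic number = 2.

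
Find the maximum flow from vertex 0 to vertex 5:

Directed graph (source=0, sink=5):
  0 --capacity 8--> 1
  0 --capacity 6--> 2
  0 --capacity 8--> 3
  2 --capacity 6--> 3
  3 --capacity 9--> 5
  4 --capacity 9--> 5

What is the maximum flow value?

Computing max flow:
  Flow on (0->2): 6/6
  Flow on (0->3): 3/8
  Flow on (2->3): 6/6
  Flow on (3->5): 9/9
Maximum flow = 9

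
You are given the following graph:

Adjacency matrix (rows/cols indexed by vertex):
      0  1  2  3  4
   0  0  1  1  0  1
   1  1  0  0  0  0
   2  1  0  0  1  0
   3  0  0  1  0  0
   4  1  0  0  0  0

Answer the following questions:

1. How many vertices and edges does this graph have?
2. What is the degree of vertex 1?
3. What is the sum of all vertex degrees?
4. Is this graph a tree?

Count: 5 vertices, 4 edges.
Vertex 1 has neighbors [0], degree = 1.
Handshaking lemma: 2 * 4 = 8.
A graph is a tree iff it is connected and has exactly n-1 edges. This graph is connected (all 5 vertices in one component) and has 5-1 = 4 edges. It is a tree.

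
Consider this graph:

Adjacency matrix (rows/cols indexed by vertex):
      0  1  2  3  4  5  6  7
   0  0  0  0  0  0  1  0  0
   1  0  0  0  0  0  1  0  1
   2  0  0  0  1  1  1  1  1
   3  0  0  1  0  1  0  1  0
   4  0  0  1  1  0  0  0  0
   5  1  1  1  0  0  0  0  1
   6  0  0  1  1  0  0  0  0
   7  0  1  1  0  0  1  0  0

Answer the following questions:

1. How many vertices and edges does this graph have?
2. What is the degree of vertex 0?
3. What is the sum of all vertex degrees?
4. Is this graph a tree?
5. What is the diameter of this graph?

Count: 8 vertices, 11 edges.
Vertex 0 has neighbors [5], degree = 1.
Handshaking lemma: 2 * 11 = 22.
A tree on 8 vertices has 7 edges. This graph has 11 edges (4 extra). Not a tree.
Diameter (longest shortest path) = 3.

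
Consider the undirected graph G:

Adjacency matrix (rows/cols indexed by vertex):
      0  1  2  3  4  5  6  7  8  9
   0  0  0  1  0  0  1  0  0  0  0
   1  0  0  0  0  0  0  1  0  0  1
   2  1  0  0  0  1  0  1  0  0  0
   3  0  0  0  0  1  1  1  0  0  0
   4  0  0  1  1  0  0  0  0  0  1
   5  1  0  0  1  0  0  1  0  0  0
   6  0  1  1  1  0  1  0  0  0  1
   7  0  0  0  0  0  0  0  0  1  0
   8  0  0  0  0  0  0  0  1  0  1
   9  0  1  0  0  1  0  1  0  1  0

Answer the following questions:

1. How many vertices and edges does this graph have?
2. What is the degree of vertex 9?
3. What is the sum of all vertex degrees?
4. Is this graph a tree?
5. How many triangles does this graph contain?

Count: 10 vertices, 14 edges.
Vertex 9 has neighbors [1, 4, 6, 8], degree = 4.
Handshaking lemma: 2 * 14 = 28.
A tree on 10 vertices has 9 edges. This graph has 14 edges (5 extra). Not a tree.
Number of triangles = 2.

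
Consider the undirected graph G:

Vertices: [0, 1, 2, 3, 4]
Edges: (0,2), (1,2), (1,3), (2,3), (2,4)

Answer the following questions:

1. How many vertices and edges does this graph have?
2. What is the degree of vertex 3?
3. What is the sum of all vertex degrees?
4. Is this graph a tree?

Count: 5 vertices, 5 edges.
Vertex 3 has neighbors [1, 2], degree = 2.
Handshaking lemma: 2 * 5 = 10.
A tree on 5 vertices has 4 edges. This graph has 5 edges (1 extra). Not a tree.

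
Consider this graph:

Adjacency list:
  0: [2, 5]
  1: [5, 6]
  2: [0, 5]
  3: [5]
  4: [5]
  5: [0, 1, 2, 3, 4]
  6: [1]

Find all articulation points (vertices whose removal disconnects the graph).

An articulation point is a vertex whose removal disconnects the graph.
Articulation points: [1, 5]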